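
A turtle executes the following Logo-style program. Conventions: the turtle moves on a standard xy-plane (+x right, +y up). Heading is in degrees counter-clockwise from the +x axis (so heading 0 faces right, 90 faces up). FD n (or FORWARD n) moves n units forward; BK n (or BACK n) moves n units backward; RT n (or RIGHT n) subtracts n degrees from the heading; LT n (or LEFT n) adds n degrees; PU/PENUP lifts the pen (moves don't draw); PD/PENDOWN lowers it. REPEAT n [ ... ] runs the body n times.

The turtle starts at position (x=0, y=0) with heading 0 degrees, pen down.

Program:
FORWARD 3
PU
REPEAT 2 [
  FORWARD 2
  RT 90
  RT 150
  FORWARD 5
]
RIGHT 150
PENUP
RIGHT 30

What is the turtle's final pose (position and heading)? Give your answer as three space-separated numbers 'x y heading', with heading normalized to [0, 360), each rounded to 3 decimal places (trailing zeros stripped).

Answer: -1 1.732 60

Derivation:
Executing turtle program step by step:
Start: pos=(0,0), heading=0, pen down
FD 3: (0,0) -> (3,0) [heading=0, draw]
PU: pen up
REPEAT 2 [
  -- iteration 1/2 --
  FD 2: (3,0) -> (5,0) [heading=0, move]
  RT 90: heading 0 -> 270
  RT 150: heading 270 -> 120
  FD 5: (5,0) -> (2.5,4.33) [heading=120, move]
  -- iteration 2/2 --
  FD 2: (2.5,4.33) -> (1.5,6.062) [heading=120, move]
  RT 90: heading 120 -> 30
  RT 150: heading 30 -> 240
  FD 5: (1.5,6.062) -> (-1,1.732) [heading=240, move]
]
RT 150: heading 240 -> 90
PU: pen up
RT 30: heading 90 -> 60
Final: pos=(-1,1.732), heading=60, 1 segment(s) drawn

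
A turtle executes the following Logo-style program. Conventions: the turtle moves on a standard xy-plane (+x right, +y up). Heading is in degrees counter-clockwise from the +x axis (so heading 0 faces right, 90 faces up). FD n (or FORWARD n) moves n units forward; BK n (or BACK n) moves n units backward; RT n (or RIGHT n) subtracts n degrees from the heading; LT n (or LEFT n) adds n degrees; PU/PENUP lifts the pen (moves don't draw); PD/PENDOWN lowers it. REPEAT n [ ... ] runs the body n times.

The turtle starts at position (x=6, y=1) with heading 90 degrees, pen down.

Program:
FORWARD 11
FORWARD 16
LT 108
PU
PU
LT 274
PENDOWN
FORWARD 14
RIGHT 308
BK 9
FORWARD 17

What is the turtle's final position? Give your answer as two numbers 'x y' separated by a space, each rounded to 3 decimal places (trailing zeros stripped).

Answer: -6.935 43.186

Derivation:
Executing turtle program step by step:
Start: pos=(6,1), heading=90, pen down
FD 11: (6,1) -> (6,12) [heading=90, draw]
FD 16: (6,12) -> (6,28) [heading=90, draw]
LT 108: heading 90 -> 198
PU: pen up
PU: pen up
LT 274: heading 198 -> 112
PD: pen down
FD 14: (6,28) -> (0.756,40.981) [heading=112, draw]
RT 308: heading 112 -> 164
BK 9: (0.756,40.981) -> (9.407,38.5) [heading=164, draw]
FD 17: (9.407,38.5) -> (-6.935,43.186) [heading=164, draw]
Final: pos=(-6.935,43.186), heading=164, 5 segment(s) drawn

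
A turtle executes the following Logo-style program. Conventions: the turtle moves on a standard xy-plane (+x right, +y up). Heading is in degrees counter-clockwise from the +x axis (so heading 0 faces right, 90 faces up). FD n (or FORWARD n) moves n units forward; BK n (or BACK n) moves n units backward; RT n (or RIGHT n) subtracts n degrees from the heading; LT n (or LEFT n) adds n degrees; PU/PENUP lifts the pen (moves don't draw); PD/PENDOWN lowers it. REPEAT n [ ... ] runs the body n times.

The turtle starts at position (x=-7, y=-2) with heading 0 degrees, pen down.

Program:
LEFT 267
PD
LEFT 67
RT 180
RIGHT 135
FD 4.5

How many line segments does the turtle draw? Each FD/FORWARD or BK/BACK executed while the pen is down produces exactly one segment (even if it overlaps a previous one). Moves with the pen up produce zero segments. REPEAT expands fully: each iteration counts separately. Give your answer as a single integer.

Answer: 1

Derivation:
Executing turtle program step by step:
Start: pos=(-7,-2), heading=0, pen down
LT 267: heading 0 -> 267
PD: pen down
LT 67: heading 267 -> 334
RT 180: heading 334 -> 154
RT 135: heading 154 -> 19
FD 4.5: (-7,-2) -> (-2.745,-0.535) [heading=19, draw]
Final: pos=(-2.745,-0.535), heading=19, 1 segment(s) drawn
Segments drawn: 1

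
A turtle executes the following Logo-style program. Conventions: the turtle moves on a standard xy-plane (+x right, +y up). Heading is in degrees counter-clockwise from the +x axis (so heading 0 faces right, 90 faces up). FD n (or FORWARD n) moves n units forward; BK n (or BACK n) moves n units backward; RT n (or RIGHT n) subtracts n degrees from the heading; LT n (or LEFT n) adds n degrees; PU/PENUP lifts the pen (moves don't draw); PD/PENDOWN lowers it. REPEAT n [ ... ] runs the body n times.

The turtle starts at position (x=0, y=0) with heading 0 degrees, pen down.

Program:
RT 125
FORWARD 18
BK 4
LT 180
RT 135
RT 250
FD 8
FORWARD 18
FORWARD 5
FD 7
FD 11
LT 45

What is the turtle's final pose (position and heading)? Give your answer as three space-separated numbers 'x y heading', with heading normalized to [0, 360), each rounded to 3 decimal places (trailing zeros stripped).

Executing turtle program step by step:
Start: pos=(0,0), heading=0, pen down
RT 125: heading 0 -> 235
FD 18: (0,0) -> (-10.324,-14.745) [heading=235, draw]
BK 4: (-10.324,-14.745) -> (-8.03,-11.468) [heading=235, draw]
LT 180: heading 235 -> 55
RT 135: heading 55 -> 280
RT 250: heading 280 -> 30
FD 8: (-8.03,-11.468) -> (-1.102,-7.468) [heading=30, draw]
FD 18: (-1.102,-7.468) -> (14.487,1.532) [heading=30, draw]
FD 5: (14.487,1.532) -> (18.817,4.032) [heading=30, draw]
FD 7: (18.817,4.032) -> (24.879,7.532) [heading=30, draw]
FD 11: (24.879,7.532) -> (34.405,13.032) [heading=30, draw]
LT 45: heading 30 -> 75
Final: pos=(34.405,13.032), heading=75, 7 segment(s) drawn

Answer: 34.405 13.032 75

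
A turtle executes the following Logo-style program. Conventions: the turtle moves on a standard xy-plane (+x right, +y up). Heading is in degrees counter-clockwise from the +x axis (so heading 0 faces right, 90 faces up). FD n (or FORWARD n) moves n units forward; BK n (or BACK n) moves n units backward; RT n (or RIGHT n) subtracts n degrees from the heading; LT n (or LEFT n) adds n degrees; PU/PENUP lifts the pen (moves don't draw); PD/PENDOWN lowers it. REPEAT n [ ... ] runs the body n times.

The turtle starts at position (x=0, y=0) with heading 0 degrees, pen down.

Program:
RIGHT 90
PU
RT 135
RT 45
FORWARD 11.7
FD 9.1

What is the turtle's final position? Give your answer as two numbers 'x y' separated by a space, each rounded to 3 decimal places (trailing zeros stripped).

Executing turtle program step by step:
Start: pos=(0,0), heading=0, pen down
RT 90: heading 0 -> 270
PU: pen up
RT 135: heading 270 -> 135
RT 45: heading 135 -> 90
FD 11.7: (0,0) -> (0,11.7) [heading=90, move]
FD 9.1: (0,11.7) -> (0,20.8) [heading=90, move]
Final: pos=(0,20.8), heading=90, 0 segment(s) drawn

Answer: 0 20.8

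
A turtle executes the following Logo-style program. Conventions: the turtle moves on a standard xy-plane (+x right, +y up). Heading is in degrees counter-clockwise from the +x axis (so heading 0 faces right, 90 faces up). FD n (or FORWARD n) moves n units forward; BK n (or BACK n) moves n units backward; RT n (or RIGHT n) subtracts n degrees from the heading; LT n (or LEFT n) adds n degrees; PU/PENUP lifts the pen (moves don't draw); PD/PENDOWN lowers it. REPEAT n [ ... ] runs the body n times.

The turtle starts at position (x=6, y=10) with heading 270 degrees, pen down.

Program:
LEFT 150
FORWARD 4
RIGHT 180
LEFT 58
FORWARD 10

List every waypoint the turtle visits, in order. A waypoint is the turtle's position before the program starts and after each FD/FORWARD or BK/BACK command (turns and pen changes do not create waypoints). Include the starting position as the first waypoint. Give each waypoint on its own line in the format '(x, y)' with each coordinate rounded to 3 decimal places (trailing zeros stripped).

Answer: (6, 10)
(8, 13.464)
(12.695, 4.635)

Derivation:
Executing turtle program step by step:
Start: pos=(6,10), heading=270, pen down
LT 150: heading 270 -> 60
FD 4: (6,10) -> (8,13.464) [heading=60, draw]
RT 180: heading 60 -> 240
LT 58: heading 240 -> 298
FD 10: (8,13.464) -> (12.695,4.635) [heading=298, draw]
Final: pos=(12.695,4.635), heading=298, 2 segment(s) drawn
Waypoints (3 total):
(6, 10)
(8, 13.464)
(12.695, 4.635)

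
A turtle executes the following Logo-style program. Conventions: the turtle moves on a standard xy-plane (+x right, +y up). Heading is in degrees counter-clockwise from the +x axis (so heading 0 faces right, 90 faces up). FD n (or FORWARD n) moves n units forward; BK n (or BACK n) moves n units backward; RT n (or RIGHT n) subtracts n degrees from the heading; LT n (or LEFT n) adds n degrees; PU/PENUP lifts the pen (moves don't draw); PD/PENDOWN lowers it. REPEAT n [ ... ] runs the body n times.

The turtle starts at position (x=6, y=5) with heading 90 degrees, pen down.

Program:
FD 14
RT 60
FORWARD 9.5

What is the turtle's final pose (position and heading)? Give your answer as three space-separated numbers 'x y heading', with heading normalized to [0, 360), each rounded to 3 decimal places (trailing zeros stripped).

Executing turtle program step by step:
Start: pos=(6,5), heading=90, pen down
FD 14: (6,5) -> (6,19) [heading=90, draw]
RT 60: heading 90 -> 30
FD 9.5: (6,19) -> (14.227,23.75) [heading=30, draw]
Final: pos=(14.227,23.75), heading=30, 2 segment(s) drawn

Answer: 14.227 23.75 30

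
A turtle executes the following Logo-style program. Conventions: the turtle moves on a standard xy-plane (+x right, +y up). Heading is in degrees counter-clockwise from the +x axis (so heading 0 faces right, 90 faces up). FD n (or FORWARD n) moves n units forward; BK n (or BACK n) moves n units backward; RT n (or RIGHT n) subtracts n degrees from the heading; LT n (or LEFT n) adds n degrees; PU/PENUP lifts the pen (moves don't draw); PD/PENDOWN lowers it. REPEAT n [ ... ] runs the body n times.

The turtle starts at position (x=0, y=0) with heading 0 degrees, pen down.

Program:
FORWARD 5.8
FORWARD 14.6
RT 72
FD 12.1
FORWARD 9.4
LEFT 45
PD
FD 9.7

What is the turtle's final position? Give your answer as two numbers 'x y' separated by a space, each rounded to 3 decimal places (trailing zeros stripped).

Answer: 35.687 -24.851

Derivation:
Executing turtle program step by step:
Start: pos=(0,0), heading=0, pen down
FD 5.8: (0,0) -> (5.8,0) [heading=0, draw]
FD 14.6: (5.8,0) -> (20.4,0) [heading=0, draw]
RT 72: heading 0 -> 288
FD 12.1: (20.4,0) -> (24.139,-11.508) [heading=288, draw]
FD 9.4: (24.139,-11.508) -> (27.044,-20.448) [heading=288, draw]
LT 45: heading 288 -> 333
PD: pen down
FD 9.7: (27.044,-20.448) -> (35.687,-24.851) [heading=333, draw]
Final: pos=(35.687,-24.851), heading=333, 5 segment(s) drawn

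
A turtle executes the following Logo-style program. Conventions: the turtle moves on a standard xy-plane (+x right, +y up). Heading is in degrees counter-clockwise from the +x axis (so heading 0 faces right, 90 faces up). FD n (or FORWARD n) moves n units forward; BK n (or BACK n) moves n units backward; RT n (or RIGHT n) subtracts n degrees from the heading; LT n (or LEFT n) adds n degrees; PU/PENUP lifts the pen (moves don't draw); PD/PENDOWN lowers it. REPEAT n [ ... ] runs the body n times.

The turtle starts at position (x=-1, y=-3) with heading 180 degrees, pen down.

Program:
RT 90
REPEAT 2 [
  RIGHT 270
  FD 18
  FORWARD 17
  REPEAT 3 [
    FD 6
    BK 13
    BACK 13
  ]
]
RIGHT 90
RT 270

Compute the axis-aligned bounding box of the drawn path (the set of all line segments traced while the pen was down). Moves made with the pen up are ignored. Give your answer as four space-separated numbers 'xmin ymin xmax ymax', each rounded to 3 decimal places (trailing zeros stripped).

Answer: -42 -44 24 22

Derivation:
Executing turtle program step by step:
Start: pos=(-1,-3), heading=180, pen down
RT 90: heading 180 -> 90
REPEAT 2 [
  -- iteration 1/2 --
  RT 270: heading 90 -> 180
  FD 18: (-1,-3) -> (-19,-3) [heading=180, draw]
  FD 17: (-19,-3) -> (-36,-3) [heading=180, draw]
  REPEAT 3 [
    -- iteration 1/3 --
    FD 6: (-36,-3) -> (-42,-3) [heading=180, draw]
    BK 13: (-42,-3) -> (-29,-3) [heading=180, draw]
    BK 13: (-29,-3) -> (-16,-3) [heading=180, draw]
    -- iteration 2/3 --
    FD 6: (-16,-3) -> (-22,-3) [heading=180, draw]
    BK 13: (-22,-3) -> (-9,-3) [heading=180, draw]
    BK 13: (-9,-3) -> (4,-3) [heading=180, draw]
    -- iteration 3/3 --
    FD 6: (4,-3) -> (-2,-3) [heading=180, draw]
    BK 13: (-2,-3) -> (11,-3) [heading=180, draw]
    BK 13: (11,-3) -> (24,-3) [heading=180, draw]
  ]
  -- iteration 2/2 --
  RT 270: heading 180 -> 270
  FD 18: (24,-3) -> (24,-21) [heading=270, draw]
  FD 17: (24,-21) -> (24,-38) [heading=270, draw]
  REPEAT 3 [
    -- iteration 1/3 --
    FD 6: (24,-38) -> (24,-44) [heading=270, draw]
    BK 13: (24,-44) -> (24,-31) [heading=270, draw]
    BK 13: (24,-31) -> (24,-18) [heading=270, draw]
    -- iteration 2/3 --
    FD 6: (24,-18) -> (24,-24) [heading=270, draw]
    BK 13: (24,-24) -> (24,-11) [heading=270, draw]
    BK 13: (24,-11) -> (24,2) [heading=270, draw]
    -- iteration 3/3 --
    FD 6: (24,2) -> (24,-4) [heading=270, draw]
    BK 13: (24,-4) -> (24,9) [heading=270, draw]
    BK 13: (24,9) -> (24,22) [heading=270, draw]
  ]
]
RT 90: heading 270 -> 180
RT 270: heading 180 -> 270
Final: pos=(24,22), heading=270, 22 segment(s) drawn

Segment endpoints: x in {-42, -36, -29, -22, -19, -16, -9, -2, -1, 4, 11, 24, 24, 24, 24, 24}, y in {-44, -38, -31, -24, -21, -18, -11, -4, -3, -3, -3, -3, -3, -3, -3, -3, -3, -3, -3, 2, 9, 22}
xmin=-42, ymin=-44, xmax=24, ymax=22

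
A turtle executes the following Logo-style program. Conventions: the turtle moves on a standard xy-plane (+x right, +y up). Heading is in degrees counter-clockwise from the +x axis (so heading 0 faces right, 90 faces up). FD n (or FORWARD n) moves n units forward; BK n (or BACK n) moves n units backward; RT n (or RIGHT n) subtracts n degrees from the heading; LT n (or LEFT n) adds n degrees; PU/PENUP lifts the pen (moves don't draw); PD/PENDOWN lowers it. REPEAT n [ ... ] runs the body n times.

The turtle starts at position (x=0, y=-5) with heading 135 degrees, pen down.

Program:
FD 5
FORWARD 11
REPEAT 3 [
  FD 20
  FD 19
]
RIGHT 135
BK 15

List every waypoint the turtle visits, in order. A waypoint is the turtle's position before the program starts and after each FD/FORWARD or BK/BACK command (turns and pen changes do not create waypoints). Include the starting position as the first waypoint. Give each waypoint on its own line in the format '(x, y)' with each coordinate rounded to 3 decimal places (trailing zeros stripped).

Executing turtle program step by step:
Start: pos=(0,-5), heading=135, pen down
FD 5: (0,-5) -> (-3.536,-1.464) [heading=135, draw]
FD 11: (-3.536,-1.464) -> (-11.314,6.314) [heading=135, draw]
REPEAT 3 [
  -- iteration 1/3 --
  FD 20: (-11.314,6.314) -> (-25.456,20.456) [heading=135, draw]
  FD 19: (-25.456,20.456) -> (-38.891,33.891) [heading=135, draw]
  -- iteration 2/3 --
  FD 20: (-38.891,33.891) -> (-53.033,48.033) [heading=135, draw]
  FD 19: (-53.033,48.033) -> (-66.468,61.468) [heading=135, draw]
  -- iteration 3/3 --
  FD 20: (-66.468,61.468) -> (-80.61,75.61) [heading=135, draw]
  FD 19: (-80.61,75.61) -> (-94.045,89.045) [heading=135, draw]
]
RT 135: heading 135 -> 0
BK 15: (-94.045,89.045) -> (-109.045,89.045) [heading=0, draw]
Final: pos=(-109.045,89.045), heading=0, 9 segment(s) drawn
Waypoints (10 total):
(0, -5)
(-3.536, -1.464)
(-11.314, 6.314)
(-25.456, 20.456)
(-38.891, 33.891)
(-53.033, 48.033)
(-66.468, 61.468)
(-80.61, 75.61)
(-94.045, 89.045)
(-109.045, 89.045)

Answer: (0, -5)
(-3.536, -1.464)
(-11.314, 6.314)
(-25.456, 20.456)
(-38.891, 33.891)
(-53.033, 48.033)
(-66.468, 61.468)
(-80.61, 75.61)
(-94.045, 89.045)
(-109.045, 89.045)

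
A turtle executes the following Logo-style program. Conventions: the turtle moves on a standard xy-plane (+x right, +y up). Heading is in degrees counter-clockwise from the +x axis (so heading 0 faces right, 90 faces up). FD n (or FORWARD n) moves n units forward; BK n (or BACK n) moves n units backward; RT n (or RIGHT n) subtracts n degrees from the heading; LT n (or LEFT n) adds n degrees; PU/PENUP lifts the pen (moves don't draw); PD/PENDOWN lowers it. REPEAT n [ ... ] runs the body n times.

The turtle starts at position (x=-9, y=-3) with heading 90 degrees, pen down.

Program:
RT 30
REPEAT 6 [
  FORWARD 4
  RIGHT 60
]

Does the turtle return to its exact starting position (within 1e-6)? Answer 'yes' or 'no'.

Executing turtle program step by step:
Start: pos=(-9,-3), heading=90, pen down
RT 30: heading 90 -> 60
REPEAT 6 [
  -- iteration 1/6 --
  FD 4: (-9,-3) -> (-7,0.464) [heading=60, draw]
  RT 60: heading 60 -> 0
  -- iteration 2/6 --
  FD 4: (-7,0.464) -> (-3,0.464) [heading=0, draw]
  RT 60: heading 0 -> 300
  -- iteration 3/6 --
  FD 4: (-3,0.464) -> (-1,-3) [heading=300, draw]
  RT 60: heading 300 -> 240
  -- iteration 4/6 --
  FD 4: (-1,-3) -> (-3,-6.464) [heading=240, draw]
  RT 60: heading 240 -> 180
  -- iteration 5/6 --
  FD 4: (-3,-6.464) -> (-7,-6.464) [heading=180, draw]
  RT 60: heading 180 -> 120
  -- iteration 6/6 --
  FD 4: (-7,-6.464) -> (-9,-3) [heading=120, draw]
  RT 60: heading 120 -> 60
]
Final: pos=(-9,-3), heading=60, 6 segment(s) drawn

Start position: (-9, -3)
Final position: (-9, -3)
Distance = 0; < 1e-6 -> CLOSED

Answer: yes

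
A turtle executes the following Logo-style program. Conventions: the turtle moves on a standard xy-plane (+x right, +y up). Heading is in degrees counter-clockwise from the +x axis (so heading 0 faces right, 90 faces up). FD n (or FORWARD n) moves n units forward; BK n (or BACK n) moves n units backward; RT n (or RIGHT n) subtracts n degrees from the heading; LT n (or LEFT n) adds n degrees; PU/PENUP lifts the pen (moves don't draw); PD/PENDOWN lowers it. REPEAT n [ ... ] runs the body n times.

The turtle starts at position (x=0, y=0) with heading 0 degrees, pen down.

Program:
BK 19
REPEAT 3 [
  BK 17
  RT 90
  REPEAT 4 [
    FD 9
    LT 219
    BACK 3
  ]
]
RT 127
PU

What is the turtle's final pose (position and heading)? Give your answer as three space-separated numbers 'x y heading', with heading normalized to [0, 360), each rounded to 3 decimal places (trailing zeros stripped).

Executing turtle program step by step:
Start: pos=(0,0), heading=0, pen down
BK 19: (0,0) -> (-19,0) [heading=0, draw]
REPEAT 3 [
  -- iteration 1/3 --
  BK 17: (-19,0) -> (-36,0) [heading=0, draw]
  RT 90: heading 0 -> 270
  REPEAT 4 [
    -- iteration 1/4 --
    FD 9: (-36,0) -> (-36,-9) [heading=270, draw]
    LT 219: heading 270 -> 129
    BK 3: (-36,-9) -> (-34.112,-11.331) [heading=129, draw]
    -- iteration 2/4 --
    FD 9: (-34.112,-11.331) -> (-39.776,-4.337) [heading=129, draw]
    LT 219: heading 129 -> 348
    BK 3: (-39.776,-4.337) -> (-42.71,-3.713) [heading=348, draw]
    -- iteration 3/4 --
    FD 9: (-42.71,-3.713) -> (-33.907,-5.585) [heading=348, draw]
    LT 219: heading 348 -> 207
    BK 3: (-33.907,-5.585) -> (-31.234,-4.223) [heading=207, draw]
    -- iteration 4/4 --
    FD 9: (-31.234,-4.223) -> (-39.253,-8.309) [heading=207, draw]
    LT 219: heading 207 -> 66
    BK 3: (-39.253,-8.309) -> (-40.473,-11.049) [heading=66, draw]
  ]
  -- iteration 2/3 --
  BK 17: (-40.473,-11.049) -> (-47.388,-26.579) [heading=66, draw]
  RT 90: heading 66 -> 336
  REPEAT 4 [
    -- iteration 1/4 --
    FD 9: (-47.388,-26.579) -> (-39.166,-30.24) [heading=336, draw]
    LT 219: heading 336 -> 195
    BK 3: (-39.166,-30.24) -> (-36.268,-29.464) [heading=195, draw]
    -- iteration 2/4 --
    FD 9: (-36.268,-29.464) -> (-44.961,-31.793) [heading=195, draw]
    LT 219: heading 195 -> 54
    BK 3: (-44.961,-31.793) -> (-46.725,-34.22) [heading=54, draw]
    -- iteration 3/4 --
    FD 9: (-46.725,-34.22) -> (-41.435,-26.939) [heading=54, draw]
    LT 219: heading 54 -> 273
    BK 3: (-41.435,-26.939) -> (-41.592,-23.943) [heading=273, draw]
    -- iteration 4/4 --
    FD 9: (-41.592,-23.943) -> (-41.121,-32.931) [heading=273, draw]
    LT 219: heading 273 -> 132
    BK 3: (-41.121,-32.931) -> (-39.113,-35.16) [heading=132, draw]
  ]
  -- iteration 3/3 --
  BK 17: (-39.113,-35.16) -> (-27.738,-47.794) [heading=132, draw]
  RT 90: heading 132 -> 42
  REPEAT 4 [
    -- iteration 1/4 --
    FD 9: (-27.738,-47.794) -> (-21.05,-41.771) [heading=42, draw]
    LT 219: heading 42 -> 261
    BK 3: (-21.05,-41.771) -> (-20.581,-38.808) [heading=261, draw]
    -- iteration 2/4 --
    FD 9: (-20.581,-38.808) -> (-21.988,-47.698) [heading=261, draw]
    LT 219: heading 261 -> 120
    BK 3: (-21.988,-47.698) -> (-20.488,-50.296) [heading=120, draw]
    -- iteration 3/4 --
    FD 9: (-20.488,-50.296) -> (-24.988,-42.501) [heading=120, draw]
    LT 219: heading 120 -> 339
    BK 3: (-24.988,-42.501) -> (-27.789,-41.426) [heading=339, draw]
    -- iteration 4/4 --
    FD 9: (-27.789,-41.426) -> (-19.387,-44.652) [heading=339, draw]
    LT 219: heading 339 -> 198
    BK 3: (-19.387,-44.652) -> (-16.534,-43.725) [heading=198, draw]
  ]
]
RT 127: heading 198 -> 71
PU: pen up
Final: pos=(-16.534,-43.725), heading=71, 28 segment(s) drawn

Answer: -16.534 -43.725 71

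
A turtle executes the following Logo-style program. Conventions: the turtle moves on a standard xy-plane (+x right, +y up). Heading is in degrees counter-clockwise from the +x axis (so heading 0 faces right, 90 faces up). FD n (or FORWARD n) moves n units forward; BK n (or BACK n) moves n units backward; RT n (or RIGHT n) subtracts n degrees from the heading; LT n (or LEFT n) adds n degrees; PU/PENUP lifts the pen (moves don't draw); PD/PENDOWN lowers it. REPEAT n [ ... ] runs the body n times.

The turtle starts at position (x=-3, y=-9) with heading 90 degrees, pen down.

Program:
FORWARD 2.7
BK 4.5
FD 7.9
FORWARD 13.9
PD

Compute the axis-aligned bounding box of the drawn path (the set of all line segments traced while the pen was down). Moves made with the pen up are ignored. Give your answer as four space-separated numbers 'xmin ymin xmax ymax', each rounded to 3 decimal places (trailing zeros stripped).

Answer: -3 -10.8 -3 11

Derivation:
Executing turtle program step by step:
Start: pos=(-3,-9), heading=90, pen down
FD 2.7: (-3,-9) -> (-3,-6.3) [heading=90, draw]
BK 4.5: (-3,-6.3) -> (-3,-10.8) [heading=90, draw]
FD 7.9: (-3,-10.8) -> (-3,-2.9) [heading=90, draw]
FD 13.9: (-3,-2.9) -> (-3,11) [heading=90, draw]
PD: pen down
Final: pos=(-3,11), heading=90, 4 segment(s) drawn

Segment endpoints: x in {-3, -3, -3}, y in {-10.8, -9, -6.3, -2.9, 11}
xmin=-3, ymin=-10.8, xmax=-3, ymax=11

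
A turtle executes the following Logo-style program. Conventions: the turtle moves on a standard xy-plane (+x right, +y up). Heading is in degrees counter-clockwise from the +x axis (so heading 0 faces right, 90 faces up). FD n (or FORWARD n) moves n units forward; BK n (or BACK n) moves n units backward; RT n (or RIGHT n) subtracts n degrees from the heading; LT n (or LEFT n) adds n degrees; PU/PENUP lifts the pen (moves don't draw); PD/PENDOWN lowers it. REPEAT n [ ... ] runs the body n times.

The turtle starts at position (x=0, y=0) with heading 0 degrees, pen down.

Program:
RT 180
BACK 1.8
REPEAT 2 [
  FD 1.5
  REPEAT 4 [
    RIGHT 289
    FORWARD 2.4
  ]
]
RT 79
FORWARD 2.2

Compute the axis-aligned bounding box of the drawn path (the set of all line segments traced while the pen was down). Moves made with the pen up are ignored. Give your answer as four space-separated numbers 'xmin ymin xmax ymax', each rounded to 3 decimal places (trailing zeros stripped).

Executing turtle program step by step:
Start: pos=(0,0), heading=0, pen down
RT 180: heading 0 -> 180
BK 1.8: (0,0) -> (1.8,0) [heading=180, draw]
REPEAT 2 [
  -- iteration 1/2 --
  FD 1.5: (1.8,0) -> (0.3,0) [heading=180, draw]
  REPEAT 4 [
    -- iteration 1/4 --
    RT 289: heading 180 -> 251
    FD 2.4: (0.3,0) -> (-0.481,-2.269) [heading=251, draw]
    -- iteration 2/4 --
    RT 289: heading 251 -> 322
    FD 2.4: (-0.481,-2.269) -> (1.41,-3.747) [heading=322, draw]
    -- iteration 3/4 --
    RT 289: heading 322 -> 33
    FD 2.4: (1.41,-3.747) -> (3.423,-2.44) [heading=33, draw]
    -- iteration 4/4 --
    RT 289: heading 33 -> 104
    FD 2.4: (3.423,-2.44) -> (2.842,-0.111) [heading=104, draw]
  ]
  -- iteration 2/2 --
  FD 1.5: (2.842,-0.111) -> (2.479,1.344) [heading=104, draw]
  REPEAT 4 [
    -- iteration 1/4 --
    RT 289: heading 104 -> 175
    FD 2.4: (2.479,1.344) -> (0.088,1.554) [heading=175, draw]
    -- iteration 2/4 --
    RT 289: heading 175 -> 246
    FD 2.4: (0.088,1.554) -> (-0.888,-0.639) [heading=246, draw]
    -- iteration 3/4 --
    RT 289: heading 246 -> 317
    FD 2.4: (-0.888,-0.639) -> (0.867,-2.276) [heading=317, draw]
    -- iteration 4/4 --
    RT 289: heading 317 -> 28
    FD 2.4: (0.867,-2.276) -> (2.986,-1.149) [heading=28, draw]
  ]
]
RT 79: heading 28 -> 309
FD 2.2: (2.986,-1.149) -> (4.371,-2.859) [heading=309, draw]
Final: pos=(4.371,-2.859), heading=309, 12 segment(s) drawn

Segment endpoints: x in {-0.888, -0.481, 0, 0.088, 0.3, 0.867, 1.41, 1.8, 2.479, 2.842, 2.986, 3.423, 4.371}, y in {-3.747, -2.859, -2.44, -2.276, -2.269, -1.149, -0.639, -0.111, 0, 0, 0, 1.344, 1.554}
xmin=-0.888, ymin=-3.747, xmax=4.371, ymax=1.554

Answer: -0.888 -3.747 4.371 1.554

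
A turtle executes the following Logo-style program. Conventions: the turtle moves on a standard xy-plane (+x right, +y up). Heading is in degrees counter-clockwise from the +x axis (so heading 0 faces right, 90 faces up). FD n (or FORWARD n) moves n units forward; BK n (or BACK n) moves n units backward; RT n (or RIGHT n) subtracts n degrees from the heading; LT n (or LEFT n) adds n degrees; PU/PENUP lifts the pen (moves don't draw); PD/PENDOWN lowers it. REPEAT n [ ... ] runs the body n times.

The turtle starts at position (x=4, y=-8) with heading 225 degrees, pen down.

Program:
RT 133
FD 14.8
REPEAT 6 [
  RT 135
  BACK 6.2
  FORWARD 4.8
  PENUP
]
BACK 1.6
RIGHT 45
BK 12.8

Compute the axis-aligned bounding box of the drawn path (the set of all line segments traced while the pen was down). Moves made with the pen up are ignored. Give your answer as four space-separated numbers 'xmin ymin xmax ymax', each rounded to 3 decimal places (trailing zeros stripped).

Answer: -1.051 -8 4 11.019

Derivation:
Executing turtle program step by step:
Start: pos=(4,-8), heading=225, pen down
RT 133: heading 225 -> 92
FD 14.8: (4,-8) -> (3.483,6.791) [heading=92, draw]
REPEAT 6 [
  -- iteration 1/6 --
  RT 135: heading 92 -> 317
  BK 6.2: (3.483,6.791) -> (-1.051,11.019) [heading=317, draw]
  FD 4.8: (-1.051,11.019) -> (2.46,7.746) [heading=317, draw]
  PU: pen up
  -- iteration 2/6 --
  RT 135: heading 317 -> 182
  BK 6.2: (2.46,7.746) -> (8.656,7.962) [heading=182, move]
  FD 4.8: (8.656,7.962) -> (3.859,7.795) [heading=182, move]
  PU: pen up
  -- iteration 3/6 --
  RT 135: heading 182 -> 47
  BK 6.2: (3.859,7.795) -> (-0.37,3.26) [heading=47, move]
  FD 4.8: (-0.37,3.26) -> (2.904,6.771) [heading=47, move]
  PU: pen up
  -- iteration 4/6 --
  RT 135: heading 47 -> 272
  BK 6.2: (2.904,6.771) -> (2.688,12.967) [heading=272, move]
  FD 4.8: (2.688,12.967) -> (2.855,8.17) [heading=272, move]
  PU: pen up
  -- iteration 5/6 --
  RT 135: heading 272 -> 137
  BK 6.2: (2.855,8.17) -> (7.389,3.942) [heading=137, move]
  FD 4.8: (7.389,3.942) -> (3.879,7.215) [heading=137, move]
  PU: pen up
  -- iteration 6/6 --
  RT 135: heading 137 -> 2
  BK 6.2: (3.879,7.215) -> (-2.317,6.999) [heading=2, move]
  FD 4.8: (-2.317,6.999) -> (2.48,7.166) [heading=2, move]
  PU: pen up
]
BK 1.6: (2.48,7.166) -> (0.881,7.11) [heading=2, move]
RT 45: heading 2 -> 317
BK 12.8: (0.881,7.11) -> (-8.481,15.84) [heading=317, move]
Final: pos=(-8.481,15.84), heading=317, 3 segment(s) drawn

Segment endpoints: x in {-1.051, 2.46, 3.483, 4}, y in {-8, 6.791, 7.746, 11.019}
xmin=-1.051, ymin=-8, xmax=4, ymax=11.019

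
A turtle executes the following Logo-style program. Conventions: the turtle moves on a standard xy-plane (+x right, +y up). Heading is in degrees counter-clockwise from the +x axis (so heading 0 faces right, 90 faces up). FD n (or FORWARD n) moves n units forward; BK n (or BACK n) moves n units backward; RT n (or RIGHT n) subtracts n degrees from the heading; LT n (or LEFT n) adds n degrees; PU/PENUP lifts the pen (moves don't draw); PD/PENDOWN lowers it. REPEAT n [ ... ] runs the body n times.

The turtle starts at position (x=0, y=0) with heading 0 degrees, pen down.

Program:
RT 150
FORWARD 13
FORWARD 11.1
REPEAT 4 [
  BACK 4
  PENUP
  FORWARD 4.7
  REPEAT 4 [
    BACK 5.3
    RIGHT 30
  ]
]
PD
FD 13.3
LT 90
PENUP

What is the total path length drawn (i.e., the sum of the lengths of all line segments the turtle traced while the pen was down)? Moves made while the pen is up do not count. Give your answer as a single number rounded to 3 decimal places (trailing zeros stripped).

Answer: 41.4

Derivation:
Executing turtle program step by step:
Start: pos=(0,0), heading=0, pen down
RT 150: heading 0 -> 210
FD 13: (0,0) -> (-11.258,-6.5) [heading=210, draw]
FD 11.1: (-11.258,-6.5) -> (-20.871,-12.05) [heading=210, draw]
REPEAT 4 [
  -- iteration 1/4 --
  BK 4: (-20.871,-12.05) -> (-17.407,-10.05) [heading=210, draw]
  PU: pen up
  FD 4.7: (-17.407,-10.05) -> (-21.477,-12.4) [heading=210, move]
  REPEAT 4 [
    -- iteration 1/4 --
    BK 5.3: (-21.477,-12.4) -> (-16.887,-9.75) [heading=210, move]
    RT 30: heading 210 -> 180
    -- iteration 2/4 --
    BK 5.3: (-16.887,-9.75) -> (-11.587,-9.75) [heading=180, move]
    RT 30: heading 180 -> 150
    -- iteration 3/4 --
    BK 5.3: (-11.587,-9.75) -> (-6.998,-12.4) [heading=150, move]
    RT 30: heading 150 -> 120
    -- iteration 4/4 --
    BK 5.3: (-6.998,-12.4) -> (-4.348,-16.99) [heading=120, move]
    RT 30: heading 120 -> 90
  ]
  -- iteration 2/4 --
  BK 4: (-4.348,-16.99) -> (-4.348,-20.99) [heading=90, move]
  PU: pen up
  FD 4.7: (-4.348,-20.99) -> (-4.348,-16.29) [heading=90, move]
  REPEAT 4 [
    -- iteration 1/4 --
    BK 5.3: (-4.348,-16.29) -> (-4.348,-21.59) [heading=90, move]
    RT 30: heading 90 -> 60
    -- iteration 2/4 --
    BK 5.3: (-4.348,-21.59) -> (-6.998,-26.18) [heading=60, move]
    RT 30: heading 60 -> 30
    -- iteration 3/4 --
    BK 5.3: (-6.998,-26.18) -> (-11.587,-28.83) [heading=30, move]
    RT 30: heading 30 -> 0
    -- iteration 4/4 --
    BK 5.3: (-11.587,-28.83) -> (-16.887,-28.83) [heading=0, move]
    RT 30: heading 0 -> 330
  ]
  -- iteration 3/4 --
  BK 4: (-16.887,-28.83) -> (-20.352,-26.83) [heading=330, move]
  PU: pen up
  FD 4.7: (-20.352,-26.83) -> (-16.281,-29.18) [heading=330, move]
  REPEAT 4 [
    -- iteration 1/4 --
    BK 5.3: (-16.281,-29.18) -> (-20.871,-26.53) [heading=330, move]
    RT 30: heading 330 -> 300
    -- iteration 2/4 --
    BK 5.3: (-20.871,-26.53) -> (-23.521,-21.94) [heading=300, move]
    RT 30: heading 300 -> 270
    -- iteration 3/4 --
    BK 5.3: (-23.521,-21.94) -> (-23.521,-16.64) [heading=270, move]
    RT 30: heading 270 -> 240
    -- iteration 4/4 --
    BK 5.3: (-23.521,-16.64) -> (-20.871,-12.05) [heading=240, move]
    RT 30: heading 240 -> 210
  ]
  -- iteration 4/4 --
  BK 4: (-20.871,-12.05) -> (-17.407,-10.05) [heading=210, move]
  PU: pen up
  FD 4.7: (-17.407,-10.05) -> (-21.477,-12.4) [heading=210, move]
  REPEAT 4 [
    -- iteration 1/4 --
    BK 5.3: (-21.477,-12.4) -> (-16.887,-9.75) [heading=210, move]
    RT 30: heading 210 -> 180
    -- iteration 2/4 --
    BK 5.3: (-16.887,-9.75) -> (-11.587,-9.75) [heading=180, move]
    RT 30: heading 180 -> 150
    -- iteration 3/4 --
    BK 5.3: (-11.587,-9.75) -> (-6.998,-12.4) [heading=150, move]
    RT 30: heading 150 -> 120
    -- iteration 4/4 --
    BK 5.3: (-6.998,-12.4) -> (-4.348,-16.99) [heading=120, move]
    RT 30: heading 120 -> 90
  ]
]
PD: pen down
FD 13.3: (-4.348,-16.99) -> (-4.348,-3.69) [heading=90, draw]
LT 90: heading 90 -> 180
PU: pen up
Final: pos=(-4.348,-3.69), heading=180, 4 segment(s) drawn

Segment lengths:
  seg 1: (0,0) -> (-11.258,-6.5), length = 13
  seg 2: (-11.258,-6.5) -> (-20.871,-12.05), length = 11.1
  seg 3: (-20.871,-12.05) -> (-17.407,-10.05), length = 4
  seg 4: (-4.348,-16.99) -> (-4.348,-3.69), length = 13.3
Total = 41.4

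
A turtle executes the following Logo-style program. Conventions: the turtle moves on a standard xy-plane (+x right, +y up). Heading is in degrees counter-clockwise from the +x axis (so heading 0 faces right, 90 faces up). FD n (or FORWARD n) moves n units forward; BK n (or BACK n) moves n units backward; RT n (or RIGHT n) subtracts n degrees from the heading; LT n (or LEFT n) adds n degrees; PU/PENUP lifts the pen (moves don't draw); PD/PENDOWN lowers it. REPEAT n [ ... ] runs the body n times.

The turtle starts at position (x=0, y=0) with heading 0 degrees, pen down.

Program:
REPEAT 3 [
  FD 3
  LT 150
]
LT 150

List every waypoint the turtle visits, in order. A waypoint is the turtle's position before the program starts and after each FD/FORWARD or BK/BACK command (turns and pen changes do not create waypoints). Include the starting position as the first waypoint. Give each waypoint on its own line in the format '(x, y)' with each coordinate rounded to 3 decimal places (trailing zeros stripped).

Executing turtle program step by step:
Start: pos=(0,0), heading=0, pen down
REPEAT 3 [
  -- iteration 1/3 --
  FD 3: (0,0) -> (3,0) [heading=0, draw]
  LT 150: heading 0 -> 150
  -- iteration 2/3 --
  FD 3: (3,0) -> (0.402,1.5) [heading=150, draw]
  LT 150: heading 150 -> 300
  -- iteration 3/3 --
  FD 3: (0.402,1.5) -> (1.902,-1.098) [heading=300, draw]
  LT 150: heading 300 -> 90
]
LT 150: heading 90 -> 240
Final: pos=(1.902,-1.098), heading=240, 3 segment(s) drawn
Waypoints (4 total):
(0, 0)
(3, 0)
(0.402, 1.5)
(1.902, -1.098)

Answer: (0, 0)
(3, 0)
(0.402, 1.5)
(1.902, -1.098)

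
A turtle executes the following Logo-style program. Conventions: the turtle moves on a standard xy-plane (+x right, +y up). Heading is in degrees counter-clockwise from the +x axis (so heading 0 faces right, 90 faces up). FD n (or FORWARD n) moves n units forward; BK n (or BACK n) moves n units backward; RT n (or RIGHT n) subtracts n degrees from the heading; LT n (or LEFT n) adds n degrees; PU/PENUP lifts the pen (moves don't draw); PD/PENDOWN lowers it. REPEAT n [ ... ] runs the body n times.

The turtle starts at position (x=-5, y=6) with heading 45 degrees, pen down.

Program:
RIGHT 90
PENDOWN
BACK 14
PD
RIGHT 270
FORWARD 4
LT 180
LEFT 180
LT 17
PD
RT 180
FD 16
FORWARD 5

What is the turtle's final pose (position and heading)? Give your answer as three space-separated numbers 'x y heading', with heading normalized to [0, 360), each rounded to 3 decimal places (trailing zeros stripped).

Executing turtle program step by step:
Start: pos=(-5,6), heading=45, pen down
RT 90: heading 45 -> 315
PD: pen down
BK 14: (-5,6) -> (-14.899,15.899) [heading=315, draw]
PD: pen down
RT 270: heading 315 -> 45
FD 4: (-14.899,15.899) -> (-12.071,18.728) [heading=45, draw]
LT 180: heading 45 -> 225
LT 180: heading 225 -> 45
LT 17: heading 45 -> 62
PD: pen down
RT 180: heading 62 -> 242
FD 16: (-12.071,18.728) -> (-19.583,4.601) [heading=242, draw]
FD 5: (-19.583,4.601) -> (-21.93,0.186) [heading=242, draw]
Final: pos=(-21.93,0.186), heading=242, 4 segment(s) drawn

Answer: -21.93 0.186 242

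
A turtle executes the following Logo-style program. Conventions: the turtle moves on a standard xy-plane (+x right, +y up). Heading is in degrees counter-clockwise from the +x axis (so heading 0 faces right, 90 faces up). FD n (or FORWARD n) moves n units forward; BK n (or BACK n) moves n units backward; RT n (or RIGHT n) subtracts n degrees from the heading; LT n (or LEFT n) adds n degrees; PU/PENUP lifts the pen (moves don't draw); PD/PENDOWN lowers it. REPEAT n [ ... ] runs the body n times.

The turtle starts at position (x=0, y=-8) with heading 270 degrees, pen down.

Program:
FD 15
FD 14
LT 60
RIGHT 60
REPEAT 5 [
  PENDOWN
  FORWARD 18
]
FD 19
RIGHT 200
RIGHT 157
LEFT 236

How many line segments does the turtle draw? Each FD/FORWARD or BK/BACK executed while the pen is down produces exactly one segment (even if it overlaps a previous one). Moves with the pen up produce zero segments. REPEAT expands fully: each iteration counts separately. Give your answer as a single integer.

Executing turtle program step by step:
Start: pos=(0,-8), heading=270, pen down
FD 15: (0,-8) -> (0,-23) [heading=270, draw]
FD 14: (0,-23) -> (0,-37) [heading=270, draw]
LT 60: heading 270 -> 330
RT 60: heading 330 -> 270
REPEAT 5 [
  -- iteration 1/5 --
  PD: pen down
  FD 18: (0,-37) -> (0,-55) [heading=270, draw]
  -- iteration 2/5 --
  PD: pen down
  FD 18: (0,-55) -> (0,-73) [heading=270, draw]
  -- iteration 3/5 --
  PD: pen down
  FD 18: (0,-73) -> (0,-91) [heading=270, draw]
  -- iteration 4/5 --
  PD: pen down
  FD 18: (0,-91) -> (0,-109) [heading=270, draw]
  -- iteration 5/5 --
  PD: pen down
  FD 18: (0,-109) -> (0,-127) [heading=270, draw]
]
FD 19: (0,-127) -> (0,-146) [heading=270, draw]
RT 200: heading 270 -> 70
RT 157: heading 70 -> 273
LT 236: heading 273 -> 149
Final: pos=(0,-146), heading=149, 8 segment(s) drawn
Segments drawn: 8

Answer: 8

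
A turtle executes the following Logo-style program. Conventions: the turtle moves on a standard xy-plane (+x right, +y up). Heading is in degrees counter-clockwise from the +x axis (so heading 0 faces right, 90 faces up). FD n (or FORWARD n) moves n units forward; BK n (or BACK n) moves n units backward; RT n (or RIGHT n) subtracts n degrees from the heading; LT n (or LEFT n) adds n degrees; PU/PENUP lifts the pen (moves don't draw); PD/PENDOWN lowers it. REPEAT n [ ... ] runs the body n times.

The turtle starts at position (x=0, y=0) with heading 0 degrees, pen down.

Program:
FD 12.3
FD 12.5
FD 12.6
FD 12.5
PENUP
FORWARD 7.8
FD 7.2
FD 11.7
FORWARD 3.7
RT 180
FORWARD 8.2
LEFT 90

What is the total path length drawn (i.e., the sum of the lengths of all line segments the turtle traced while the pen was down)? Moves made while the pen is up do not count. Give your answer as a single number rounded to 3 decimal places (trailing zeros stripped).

Executing turtle program step by step:
Start: pos=(0,0), heading=0, pen down
FD 12.3: (0,0) -> (12.3,0) [heading=0, draw]
FD 12.5: (12.3,0) -> (24.8,0) [heading=0, draw]
FD 12.6: (24.8,0) -> (37.4,0) [heading=0, draw]
FD 12.5: (37.4,0) -> (49.9,0) [heading=0, draw]
PU: pen up
FD 7.8: (49.9,0) -> (57.7,0) [heading=0, move]
FD 7.2: (57.7,0) -> (64.9,0) [heading=0, move]
FD 11.7: (64.9,0) -> (76.6,0) [heading=0, move]
FD 3.7: (76.6,0) -> (80.3,0) [heading=0, move]
RT 180: heading 0 -> 180
FD 8.2: (80.3,0) -> (72.1,0) [heading=180, move]
LT 90: heading 180 -> 270
Final: pos=(72.1,0), heading=270, 4 segment(s) drawn

Segment lengths:
  seg 1: (0,0) -> (12.3,0), length = 12.3
  seg 2: (12.3,0) -> (24.8,0), length = 12.5
  seg 3: (24.8,0) -> (37.4,0), length = 12.6
  seg 4: (37.4,0) -> (49.9,0), length = 12.5
Total = 49.9

Answer: 49.9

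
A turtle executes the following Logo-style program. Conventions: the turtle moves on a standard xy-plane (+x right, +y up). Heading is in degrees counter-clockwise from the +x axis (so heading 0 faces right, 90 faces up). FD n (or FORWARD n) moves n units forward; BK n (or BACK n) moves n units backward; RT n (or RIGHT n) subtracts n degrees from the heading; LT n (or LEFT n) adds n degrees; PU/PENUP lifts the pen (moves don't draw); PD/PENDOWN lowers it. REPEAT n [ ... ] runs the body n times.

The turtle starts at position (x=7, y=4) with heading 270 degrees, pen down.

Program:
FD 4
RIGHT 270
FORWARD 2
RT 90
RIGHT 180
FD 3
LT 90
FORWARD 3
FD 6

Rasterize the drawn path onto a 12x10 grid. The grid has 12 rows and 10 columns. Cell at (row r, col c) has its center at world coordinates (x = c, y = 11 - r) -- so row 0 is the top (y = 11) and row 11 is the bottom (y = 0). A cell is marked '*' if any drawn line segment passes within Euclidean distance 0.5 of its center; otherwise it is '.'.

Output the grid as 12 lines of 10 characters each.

Segment 0: (7,4) -> (7,0)
Segment 1: (7,0) -> (9,0)
Segment 2: (9,0) -> (9,3)
Segment 3: (9,3) -> (6,3)
Segment 4: (6,3) -> (0,3)

Answer: ..........
..........
..........
..........
..........
..........
..........
.......*..
**********
.......*.*
.......*.*
.......***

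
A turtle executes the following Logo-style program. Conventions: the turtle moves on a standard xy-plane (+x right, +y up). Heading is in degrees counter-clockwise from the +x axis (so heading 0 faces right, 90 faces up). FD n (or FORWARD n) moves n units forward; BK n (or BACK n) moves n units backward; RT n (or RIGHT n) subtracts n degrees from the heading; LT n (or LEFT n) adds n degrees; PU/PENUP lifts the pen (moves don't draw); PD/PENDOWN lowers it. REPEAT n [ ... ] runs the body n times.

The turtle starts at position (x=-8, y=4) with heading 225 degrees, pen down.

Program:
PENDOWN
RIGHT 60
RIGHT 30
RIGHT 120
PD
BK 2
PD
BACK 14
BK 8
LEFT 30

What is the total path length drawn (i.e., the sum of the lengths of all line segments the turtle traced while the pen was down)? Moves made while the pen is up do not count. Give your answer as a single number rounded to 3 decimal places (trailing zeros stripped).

Answer: 24

Derivation:
Executing turtle program step by step:
Start: pos=(-8,4), heading=225, pen down
PD: pen down
RT 60: heading 225 -> 165
RT 30: heading 165 -> 135
RT 120: heading 135 -> 15
PD: pen down
BK 2: (-8,4) -> (-9.932,3.482) [heading=15, draw]
PD: pen down
BK 14: (-9.932,3.482) -> (-23.455,-0.141) [heading=15, draw]
BK 8: (-23.455,-0.141) -> (-31.182,-2.212) [heading=15, draw]
LT 30: heading 15 -> 45
Final: pos=(-31.182,-2.212), heading=45, 3 segment(s) drawn

Segment lengths:
  seg 1: (-8,4) -> (-9.932,3.482), length = 2
  seg 2: (-9.932,3.482) -> (-23.455,-0.141), length = 14
  seg 3: (-23.455,-0.141) -> (-31.182,-2.212), length = 8
Total = 24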